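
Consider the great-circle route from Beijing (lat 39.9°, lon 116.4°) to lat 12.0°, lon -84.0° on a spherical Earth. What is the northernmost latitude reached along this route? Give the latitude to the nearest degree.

The great circle lies in the plane with unit normal n̂ = (p₁ × p₂)/|p₁ × p₂|.
Here n̂_z ≈ +0.318; the vertex latitude is φ_max = arccos|n̂_z| ≈ 71.4°.
Check via Clairaut: cos φ_max = |cos φ₁| · sin C = cos(39.9°)·sin(24.5°) ≈ 0.318, again giving ≈ 71.4°.

≈ 71°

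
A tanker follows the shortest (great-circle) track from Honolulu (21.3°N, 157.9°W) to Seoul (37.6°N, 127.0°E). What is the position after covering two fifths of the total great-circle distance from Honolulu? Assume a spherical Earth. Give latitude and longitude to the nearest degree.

The haversine formula gives a central angle δ ≈ 1.147 rad (65.7°) between the endpoints.
Interpolate at f = 2/5 with slerp weights a = sin((1−f)δ)/sin δ ≈ 0.697, b = sin(fδ)/sin δ ≈ 0.486.
p = a·p₁ + b·p₂ ≈ (-0.833, 0.063, 0.550); φ = arcsin(p_z) ≈ 33.33°, λ = atan2(p_y, p_x) ≈ 175.66°.

≈ (33°N, 176°E)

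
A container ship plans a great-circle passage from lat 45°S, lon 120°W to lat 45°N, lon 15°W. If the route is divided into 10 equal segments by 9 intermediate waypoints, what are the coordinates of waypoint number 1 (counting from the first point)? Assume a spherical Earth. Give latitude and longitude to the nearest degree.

Write both endpoints as unit vectors p₁, p₂ with components (cos φ cos λ, cos φ sin λ, sin φ).
The central angle between the endpoints is δ = arccos(p₁·p₂) ≈ 2.252 rad (129.0°).
Interpolate at f = 1/10 with slerp weights a = sin((1−f)δ)/sin δ ≈ 1.156, b = sin(fδ)/sin δ ≈ 0.287.
p = a·p₁ + b·p₂ ≈ (-0.212, -0.760, -0.614); φ = arcsin(p_z) ≈ -37.88°, λ = atan2(p_y, p_x) ≈ -105.60°.

≈ lat 38°S, lon 106°W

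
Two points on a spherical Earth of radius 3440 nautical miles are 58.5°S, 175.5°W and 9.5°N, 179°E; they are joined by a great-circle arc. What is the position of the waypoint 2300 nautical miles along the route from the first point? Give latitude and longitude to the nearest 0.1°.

≈ 20.3°S, 179.4°W

Convert each endpoint to a unit vector on the sphere (x = cos φ cos λ, y = cos φ sin λ, z = sin φ).
The central angle between the endpoints is δ = arccos(p₁·p₂) ≈ 1.189 rad (68.1°). The total great-circle distance is δ·R ≈ 1.189 × 3440 ≈ 4091 nmi, so the target fraction is f = 2300/4091 ≈ 0.562.
Interpolate at f ≈ 0.562 with slerp weights a = sin((1−f)δ)/sin δ ≈ 0.536, b = sin(fδ)/sin δ ≈ 0.668.
p = a·p₁ + b·p₂ ≈ (-0.938, -0.010, -0.347); φ = arcsin(p_z) ≈ -20.29°, λ = atan2(p_y, p_x) ≈ -179.36°.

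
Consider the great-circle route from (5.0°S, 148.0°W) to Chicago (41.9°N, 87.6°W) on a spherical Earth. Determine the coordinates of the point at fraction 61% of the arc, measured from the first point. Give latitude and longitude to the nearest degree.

From cos δ = sin φ₁ sin φ₂ + cos φ₁ cos φ₂ cos Δλ, the central angle is δ ≈ 1.258 rad (72.1°).
Interpolate at f = 0.61 with slerp weights a = sin((1−f)δ)/sin δ ≈ 0.495, b = sin(fδ)/sin δ ≈ 0.730.
p = a·p₁ + b·p₂ ≈ (-0.396, -0.804, 0.444); φ = arcsin(p_z) ≈ 26.36°, λ = atan2(p_y, p_x) ≈ -116.20°.

≈ (26°N, 116°W)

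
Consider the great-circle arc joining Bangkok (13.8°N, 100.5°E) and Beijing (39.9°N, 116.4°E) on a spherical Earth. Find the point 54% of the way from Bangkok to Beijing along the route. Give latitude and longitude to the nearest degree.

The haversine formula gives a central angle δ ≈ 0.517 rad (29.6°) between the endpoints.
Interpolate at f = 0.54 with slerp weights a = sin((1−f)δ)/sin δ ≈ 0.477, b = sin(fδ)/sin δ ≈ 0.557.
p = a·p₁ + b·p₂ ≈ (-0.275, 0.838, 0.471); φ = arcsin(p_z) ≈ 28.12°, λ = atan2(p_y, p_x) ≈ 108.13°.

≈ (28°N, 108°E)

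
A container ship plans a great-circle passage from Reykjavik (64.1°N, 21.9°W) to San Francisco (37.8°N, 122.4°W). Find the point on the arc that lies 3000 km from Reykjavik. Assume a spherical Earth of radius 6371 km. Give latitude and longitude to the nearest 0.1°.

≈ 63.1°N, 85.2°W

The haversine formula gives a central angle δ ≈ 1.060 rad (60.8°) between the endpoints. The total great-circle distance is δ·R ≈ 1.060 × 6371 ≈ 6756 km, so the target fraction is f = 3000/6756 ≈ 0.444.
Interpolate at f ≈ 0.444 with slerp weights a = sin((1−f)δ)/sin δ ≈ 0.637, b = sin(fδ)/sin δ ≈ 0.520.
p = a·p₁ + b·p₂ ≈ (0.038, -0.451, 0.892); φ = arcsin(p_z) ≈ 63.11°, λ = atan2(p_y, p_x) ≈ -85.16°.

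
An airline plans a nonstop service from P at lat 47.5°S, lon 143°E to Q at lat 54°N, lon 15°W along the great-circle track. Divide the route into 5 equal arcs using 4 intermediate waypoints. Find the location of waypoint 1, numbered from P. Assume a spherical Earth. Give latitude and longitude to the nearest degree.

The haversine formula gives a central angle δ ≈ 2.875 rad (164.7°) between the endpoints.
Interpolate at f = 1/5 with slerp weights a = sin((1−f)δ)/sin δ ≈ 2.830, b = sin(fδ)/sin δ ≈ 2.064.
p = a·p₁ + b·p₂ ≈ (-0.355, 0.837, -0.417); φ = arcsin(p_z) ≈ -24.64°, λ = atan2(p_y, p_x) ≈ 113.00°.

≈ lat 25°S, lon 113°E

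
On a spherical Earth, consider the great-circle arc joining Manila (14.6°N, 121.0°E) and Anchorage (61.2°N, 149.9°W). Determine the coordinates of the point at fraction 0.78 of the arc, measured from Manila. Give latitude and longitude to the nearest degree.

≈ 59°N, 176°E

Convert each endpoint to a unit vector on the sphere (x = cos φ cos λ, y = cos φ sin λ, z = sin φ).
The central angle between the endpoints is δ = arccos(p₁·p₂) ≈ 1.341 rad (76.8°).
Interpolate at f = 0.78 with slerp weights a = sin((1−f)δ)/sin δ ≈ 0.299, b = sin(fδ)/sin δ ≈ 0.889.
p = a·p₁ + b·p₂ ≈ (-0.519, 0.033, 0.854); φ = arcsin(p_z) ≈ 58.65°, λ = atan2(p_y, p_x) ≈ 176.37°.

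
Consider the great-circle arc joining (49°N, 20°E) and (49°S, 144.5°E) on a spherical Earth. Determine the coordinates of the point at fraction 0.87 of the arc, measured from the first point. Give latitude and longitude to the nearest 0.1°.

Convert each endpoint to a unit vector on the sphere (x = cos φ cos λ, y = cos φ sin λ, z = sin φ).
The central angle between the endpoints is δ = arccos(p₁·p₂) ≈ 2.521 rad (144.4°).
Interpolate at f = 0.87 with slerp weights a = sin((1−f)δ)/sin δ ≈ 0.553, b = sin(fδ)/sin δ ≈ 1.397.
p = a·p₁ + b·p₂ ≈ (-0.405, 0.656, -0.637); φ = arcsin(p_z) ≈ -39.54°, λ = atan2(p_y, p_x) ≈ 121.68°.

≈ (39.5°S, 121.7°E)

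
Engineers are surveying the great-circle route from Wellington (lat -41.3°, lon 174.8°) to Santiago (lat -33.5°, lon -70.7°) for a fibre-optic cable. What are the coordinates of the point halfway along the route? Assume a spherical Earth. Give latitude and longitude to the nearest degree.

≈ lat -55°, lon -123°

Convert each endpoint to a unit vector on the sphere (x = cos φ cos λ, y = cos φ sin λ, z = sin φ).
The central angle between the endpoints is δ = arccos(p₁·p₂) ≈ 1.466 rad (84.0°).
Interpolate at f = 1/2 with slerp weights a = sin((1−f)δ)/sin δ ≈ 0.673, b = sin(fδ)/sin δ ≈ 0.673.
p = a·p₁ + b·p₂ ≈ (-0.318, -0.484, -0.815); φ = arcsin(p_z) ≈ -54.63°, λ = atan2(p_y, p_x) ≈ -123.32°.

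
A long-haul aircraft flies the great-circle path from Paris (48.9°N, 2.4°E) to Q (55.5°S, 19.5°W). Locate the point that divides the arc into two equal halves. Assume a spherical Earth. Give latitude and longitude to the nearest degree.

≈ (3°S, 8°W)

Write both endpoints as unit vectors p₁, p₂ with components (cos φ cos λ, cos φ sin λ, sin φ).
The central angle between the endpoints is δ = arccos(p₁·p₂) ≈ 1.850 rad (106.0°).
Interpolate at f = 1/2 with slerp weights a = sin((1−f)δ)/sin δ ≈ 0.831, b = sin(fδ)/sin δ ≈ 0.831.
p = a·p₁ + b·p₂ ≈ (0.989, -0.134, -0.059); φ = arcsin(p_z) ≈ -3.36°, λ = atan2(p_y, p_x) ≈ -7.73°.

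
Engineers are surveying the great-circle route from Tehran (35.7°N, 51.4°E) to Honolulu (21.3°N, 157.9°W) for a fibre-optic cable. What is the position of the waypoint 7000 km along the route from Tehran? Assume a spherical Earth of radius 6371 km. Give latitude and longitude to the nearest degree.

Write both endpoints as unit vectors p₁, p₂ with components (cos φ cos λ, cos φ sin λ, sin φ).
The central angle between the endpoints is δ = arccos(p₁·p₂) ≈ 2.035 rad (116.6°). The total great-circle distance is δ·R ≈ 2.035 × 6371 ≈ 12966 km, so the target fraction is f = 7000/12966 ≈ 0.540.
Interpolate at f ≈ 0.540 with slerp weights a = sin((1−f)δ)/sin δ ≈ 0.901, b = sin(fδ)/sin δ ≈ 0.996.
p = a·p₁ + b·p₂ ≈ (-0.403, 0.223, 0.888); φ = arcsin(p_z) ≈ 62.56°, λ = atan2(p_y, p_x) ≈ 151.12°.

≈ 63°N, 151°E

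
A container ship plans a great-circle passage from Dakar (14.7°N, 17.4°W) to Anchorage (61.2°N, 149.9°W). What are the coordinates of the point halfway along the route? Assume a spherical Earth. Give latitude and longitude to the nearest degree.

The haversine formula gives a central angle δ ≈ 1.663 rad (95.3°) between the endpoints.
Interpolate at f = 1/2 with slerp weights a = sin((1−f)δ)/sin δ ≈ 0.742, b = sin(fδ)/sin δ ≈ 0.742.
p = a·p₁ + b·p₂ ≈ (0.376, -0.394, 0.839); φ = arcsin(p_z) ≈ 57.01°, λ = atan2(p_y, p_x) ≈ -46.36°.

≈ 57°N, 46°W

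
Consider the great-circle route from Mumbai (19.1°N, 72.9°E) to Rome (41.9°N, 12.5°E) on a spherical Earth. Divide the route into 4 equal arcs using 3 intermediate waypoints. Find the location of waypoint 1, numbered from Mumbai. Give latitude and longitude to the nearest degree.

≈ 27°N, 61°E

The haversine formula gives a central angle δ ≈ 0.969 rad (55.5°) between the endpoints.
Interpolate at f = 1/4 with slerp weights a = sin((1−f)δ)/sin δ ≈ 0.806, b = sin(fδ)/sin δ ≈ 0.291.
p = a·p₁ + b·p₂ ≈ (0.435, 0.775, 0.458); φ = arcsin(p_z) ≈ 27.27°, λ = atan2(p_y, p_x) ≈ 60.67°.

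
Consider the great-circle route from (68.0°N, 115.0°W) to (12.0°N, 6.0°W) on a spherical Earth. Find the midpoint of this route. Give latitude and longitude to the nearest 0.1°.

≈ (50.8°N, 28.5°W)

Write both endpoints as unit vectors p₁, p₂ with components (cos φ cos λ, cos φ sin λ, sin φ).
The central angle between the endpoints is δ = arccos(p₁·p₂) ≈ 1.497 rad (85.8°).
Interpolate at f = 1/2 with slerp weights a = sin((1−f)δ)/sin δ ≈ 0.682, b = sin(fδ)/sin δ ≈ 0.682.
p = a·p₁ + b·p₂ ≈ (0.556, -0.301, 0.775); φ = arcsin(p_z) ≈ 50.78°, λ = atan2(p_y, p_x) ≈ -28.47°.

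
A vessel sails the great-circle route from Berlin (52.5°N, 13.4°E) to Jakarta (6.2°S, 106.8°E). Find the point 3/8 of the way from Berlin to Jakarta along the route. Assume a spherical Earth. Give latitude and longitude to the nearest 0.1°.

≈ 39.2°N, 63.3°E

Write both endpoints as unit vectors p₁, p₂ with components (cos φ cos λ, cos φ sin λ, sin φ).
The central angle between the endpoints is δ = arccos(p₁·p₂) ≈ 1.693 rad (97.0°).
Interpolate at f = 3/8 with slerp weights a = sin((1−f)δ)/sin δ ≈ 0.878, b = sin(fδ)/sin δ ≈ 0.597.
p = a·p₁ + b·p₂ ≈ (0.348, 0.692, 0.632); φ = arcsin(p_z) ≈ 39.19°, λ = atan2(p_y, p_x) ≈ 63.30°.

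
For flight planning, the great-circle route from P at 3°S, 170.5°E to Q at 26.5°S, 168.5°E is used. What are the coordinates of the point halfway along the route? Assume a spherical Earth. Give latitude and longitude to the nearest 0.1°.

Write both endpoints as unit vectors p₁, p₂ with components (cos φ cos λ, cos φ sin λ, sin φ).
The central angle between the endpoints is δ = arccos(p₁·p₂) ≈ 0.412 rad (23.6°).
Interpolate at f = 1/2 with slerp weights a = sin((1−f)δ)/sin δ ≈ 0.511, b = sin(fδ)/sin δ ≈ 0.511.
p = a·p₁ + b·p₂ ≈ (-0.951, 0.175, -0.255); φ = arcsin(p_z) ≈ -14.75°, λ = atan2(p_y, p_x) ≈ 169.55°.

≈ 14.8°S, 169.6°E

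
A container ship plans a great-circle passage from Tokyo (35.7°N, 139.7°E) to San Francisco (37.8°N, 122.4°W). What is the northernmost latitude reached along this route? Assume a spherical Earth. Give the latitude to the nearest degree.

The great circle lies in the plane with unit normal n̂ = (p₁ × p₂)/|p₁ × p₂|.
Here n̂_z ≈ +0.660; the vertex latitude is φ_max = arccos|n̂_z| ≈ 48.7°.

≈ 49°N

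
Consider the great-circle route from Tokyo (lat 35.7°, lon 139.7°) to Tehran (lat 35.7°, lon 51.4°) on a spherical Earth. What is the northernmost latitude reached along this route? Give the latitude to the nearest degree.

The great circle lies in the plane with unit normal n̂ = (p₁ × p₂)/|p₁ × p₂|.
Here n̂_z ≈ -0.707; the vertex latitude is φ_max = arccos|n̂_z| ≈ 45.0°.

≈ 45°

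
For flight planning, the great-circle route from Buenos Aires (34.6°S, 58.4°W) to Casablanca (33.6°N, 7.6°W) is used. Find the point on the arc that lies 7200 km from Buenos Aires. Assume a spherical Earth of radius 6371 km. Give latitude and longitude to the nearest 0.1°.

Convert each endpoint to a unit vector on the sphere (x = cos φ cos λ, y = cos φ sin λ, z = sin φ).
The central angle between the endpoints is δ = arccos(p₁·p₂) ≈ 1.451 rad (83.2°). The total great-circle distance is δ·R ≈ 1.451 × 6371 ≈ 9247 km, so the target fraction is f = 7200/9247 ≈ 0.779.
Interpolate at f ≈ 0.779 with slerp weights a = sin((1−f)δ)/sin δ ≈ 0.318, b = sin(fδ)/sin δ ≈ 0.911.
p = a·p₁ + b·p₂ ≈ (0.889, -0.323, 0.323); φ = arcsin(p_z) ≈ 18.87°, λ = atan2(p_y, p_x) ≈ -19.98°.

≈ 18.9°N, 20.0°W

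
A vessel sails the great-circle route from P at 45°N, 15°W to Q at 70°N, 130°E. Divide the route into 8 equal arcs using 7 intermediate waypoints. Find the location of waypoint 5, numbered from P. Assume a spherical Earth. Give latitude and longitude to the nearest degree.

≈ 79°N, 35°E

Write both endpoints as unit vectors p₁, p₂ with components (cos φ cos λ, cos φ sin λ, sin φ).
The central angle between the endpoints is δ = arccos(p₁·p₂) ≈ 1.086 rad (62.2°).
Interpolate at f = 5/8 with slerp weights a = sin((1−f)δ)/sin δ ≈ 0.448, b = sin(fδ)/sin δ ≈ 0.710.
p = a·p₁ + b·p₂ ≈ (0.150, 0.104, 0.983); φ = arcsin(p_z) ≈ 79.50°, λ = atan2(p_y, p_x) ≈ 34.78°.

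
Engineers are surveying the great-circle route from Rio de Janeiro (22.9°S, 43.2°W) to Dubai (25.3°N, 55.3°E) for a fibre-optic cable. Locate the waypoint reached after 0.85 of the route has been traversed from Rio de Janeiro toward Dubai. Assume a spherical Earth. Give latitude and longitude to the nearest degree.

From cos δ = sin φ₁ sin φ₂ + cos φ₁ cos φ₂ cos Δλ, the central angle is δ ≈ 1.864 rad (106.8°).
Interpolate at f = 0.85 with slerp weights a = sin((1−f)δ)/sin δ ≈ 0.288, b = sin(fδ)/sin δ ≈ 1.045.
p = a·p₁ + b·p₂ ≈ (0.731, 0.595, 0.334); φ = arcsin(p_z) ≈ 19.52°, λ = atan2(p_y, p_x) ≈ 39.11°.

≈ (20°N, 39°E)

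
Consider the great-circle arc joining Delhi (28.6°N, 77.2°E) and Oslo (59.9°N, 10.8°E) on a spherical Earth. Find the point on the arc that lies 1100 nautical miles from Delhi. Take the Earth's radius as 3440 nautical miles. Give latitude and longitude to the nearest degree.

Convert each endpoint to a unit vector on the sphere (x = cos φ cos λ, y = cos φ sin λ, z = sin φ).
The central angle between the endpoints is δ = arccos(p₁·p₂) ≈ 0.939 rad (53.8°). The total great-circle distance is δ·R ≈ 0.939 × 3440 ≈ 3231 nmi, so the target fraction is f = 1100/3231 ≈ 0.340.
Interpolate at f ≈ 0.340 with slerp weights a = sin((1−f)δ)/sin δ ≈ 0.719, b = sin(fδ)/sin δ ≈ 0.389.
p = a·p₁ + b·p₂ ≈ (0.332, 0.652, 0.681); φ = arcsin(p_z) ≈ 42.95°, λ = atan2(p_y, p_x) ≈ 63.05°.

≈ 43°N, 63°E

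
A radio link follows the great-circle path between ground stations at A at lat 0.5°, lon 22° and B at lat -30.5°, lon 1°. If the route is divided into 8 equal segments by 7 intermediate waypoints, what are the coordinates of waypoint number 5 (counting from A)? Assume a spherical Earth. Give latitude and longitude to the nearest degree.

≈ lat -19°, lon 10°

From cos δ = sin φ₁ sin φ₂ + cos φ₁ cos φ₂ cos Δλ, the central angle is δ ≈ 0.644 rad (36.9°).
Interpolate at f = 5/8 with slerp weights a = sin((1−f)δ)/sin δ ≈ 0.398, b = sin(fδ)/sin δ ≈ 0.652.
p = a·p₁ + b·p₂ ≈ (0.931, 0.159, -0.328); φ = arcsin(p_z) ≈ -19.13°, λ = atan2(p_y, p_x) ≈ 9.69°.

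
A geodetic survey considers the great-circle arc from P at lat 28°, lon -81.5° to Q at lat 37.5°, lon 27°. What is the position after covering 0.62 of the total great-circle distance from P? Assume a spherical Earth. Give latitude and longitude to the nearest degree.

≈ lat 48°, lon -16°

Convert each endpoint to a unit vector on the sphere (x = cos φ cos λ, y = cos φ sin λ, z = sin φ).
The central angle between the endpoints is δ = arccos(p₁·p₂) ≈ 1.507 rad (86.4°).
Interpolate at f = 0.62 with slerp weights a = sin((1−f)δ)/sin δ ≈ 0.543, b = sin(fδ)/sin δ ≈ 0.806.
p = a·p₁ + b·p₂ ≈ (0.641, -0.184, 0.746); φ = arcsin(p_z) ≈ 48.21°, λ = atan2(p_y, p_x) ≈ -16.02°.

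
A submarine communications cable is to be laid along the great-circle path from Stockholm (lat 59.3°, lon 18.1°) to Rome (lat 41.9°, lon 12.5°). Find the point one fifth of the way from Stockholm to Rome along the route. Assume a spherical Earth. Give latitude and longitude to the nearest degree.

Convert each endpoint to a unit vector on the sphere (x = cos φ cos λ, y = cos φ sin λ, z = sin φ).
The central angle between the endpoints is δ = arccos(p₁·p₂) ≈ 0.310 rad (17.7°).
Interpolate at f = 1/5 with slerp weights a = sin((1−f)δ)/sin δ ≈ 0.805, b = sin(fδ)/sin δ ≈ 0.203.
p = a·p₁ + b·p₂ ≈ (0.538, 0.160, 0.828); φ = arcsin(p_z) ≈ 55.84°, λ = atan2(p_y, p_x) ≈ 16.59°.

≈ lat 56°, lon 17°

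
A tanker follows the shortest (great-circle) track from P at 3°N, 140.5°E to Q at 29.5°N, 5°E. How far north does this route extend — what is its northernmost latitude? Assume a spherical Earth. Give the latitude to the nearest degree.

The great circle lies in the plane with unit normal n̂ = (p₁ × p₂)/|p₁ × p₂|.
Here n̂_z ≈ -0.757; the vertex latitude is φ_max = arccos|n̂_z| ≈ 40.8°.

≈ 41°N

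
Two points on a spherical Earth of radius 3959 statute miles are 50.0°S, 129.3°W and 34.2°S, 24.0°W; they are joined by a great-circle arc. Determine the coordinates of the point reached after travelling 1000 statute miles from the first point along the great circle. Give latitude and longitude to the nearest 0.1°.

Write both endpoints as unit vectors p₁, p₂ with components (cos φ cos λ, cos φ sin λ, sin φ).
The central angle between the endpoints is δ = arccos(p₁·p₂) ≈ 1.276 rad (73.1°). The total great-circle distance is δ·R ≈ 1.276 × 3959 ≈ 5053 mi, so the target fraction is f = 1000/5053 ≈ 0.198.
Interpolate at f ≈ 0.198 with slerp weights a = sin((1−f)δ)/sin δ ≈ 0.892, b = sin(fδ)/sin δ ≈ 0.261.
p = a·p₁ + b·p₂ ≈ (-0.166, -0.532, -0.830); φ = arcsin(p_z) ≈ -56.15°, λ = atan2(p_y, p_x) ≈ -107.34°.

≈ 56.1°S, 107.3°W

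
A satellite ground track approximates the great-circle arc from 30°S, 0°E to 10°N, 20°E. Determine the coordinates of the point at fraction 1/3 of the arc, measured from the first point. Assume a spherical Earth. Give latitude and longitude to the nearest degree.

Write both endpoints as unit vectors p₁, p₂ with components (cos φ cos λ, cos φ sin λ, sin φ).
The central angle between the endpoints is δ = arccos(p₁·p₂) ≈ 0.775 rad (44.4°).
Interpolate at f = 1/3 with slerp weights a = sin((1−f)δ)/sin δ ≈ 0.706, b = sin(fδ)/sin δ ≈ 0.365.
p = a·p₁ + b·p₂ ≈ (0.949, 0.123, -0.290); φ = arcsin(p_z) ≈ -16.83°, λ = atan2(p_y, p_x) ≈ 7.38°.

≈ 17°S, 7°E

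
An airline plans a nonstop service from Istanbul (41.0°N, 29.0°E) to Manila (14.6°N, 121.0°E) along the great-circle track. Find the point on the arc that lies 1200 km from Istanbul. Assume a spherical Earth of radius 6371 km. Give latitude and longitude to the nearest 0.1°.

Write both endpoints as unit vectors p₁, p₂ with components (cos φ cos λ, cos φ sin λ, sin φ).
The central angle between the endpoints is δ = arccos(p₁·p₂) ≈ 1.430 rad (82.0°). The total great-circle distance is δ·R ≈ 1.430 × 6371 ≈ 9113 km, so the target fraction is f = 1200/9113 ≈ 0.132.
Interpolate at f ≈ 0.132 with slerp weights a = sin((1−f)δ)/sin δ ≈ 0.956, b = sin(fδ)/sin δ ≈ 0.189.
p = a·p₁ + b·p₂ ≈ (0.537, 0.507, 0.675); φ = arcsin(p_z) ≈ 42.44°, λ = atan2(p_y, p_x) ≈ 43.35°.

≈ 42.4°N, 43.3°E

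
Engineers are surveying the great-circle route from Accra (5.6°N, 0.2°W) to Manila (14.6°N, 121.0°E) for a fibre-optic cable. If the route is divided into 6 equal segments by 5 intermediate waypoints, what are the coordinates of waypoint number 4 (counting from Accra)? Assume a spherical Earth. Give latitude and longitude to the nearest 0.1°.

≈ (20.6°N, 80.0°E)

The haversine formula gives a central angle δ ≈ 2.065 rad (118.3°) between the endpoints.
Interpolate at f = 4/6 with slerp weights a = sin((1−f)δ)/sin δ ≈ 0.722, b = sin(fδ)/sin δ ≈ 1.115.
p = a·p₁ + b·p₂ ≈ (0.163, 0.922, 0.351); φ = arcsin(p_z) ≈ 20.57°, λ = atan2(p_y, p_x) ≈ 80.00°.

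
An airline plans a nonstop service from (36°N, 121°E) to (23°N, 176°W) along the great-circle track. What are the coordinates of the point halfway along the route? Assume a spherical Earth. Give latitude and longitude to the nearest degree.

Convert each endpoint to a unit vector on the sphere (x = cos φ cos λ, y = cos φ sin λ, z = sin φ).
The central angle between the endpoints is δ = arccos(p₁·p₂) ≈ 0.967 rad (55.4°).
Interpolate at f = 1/2 with slerp weights a = sin((1−f)δ)/sin δ ≈ 0.565, b = sin(fδ)/sin δ ≈ 0.565.
p = a·p₁ + b·p₂ ≈ (-0.754, 0.355, 0.553); φ = arcsin(p_z) ≈ 33.55°, λ = atan2(p_y, p_x) ≈ 154.76°.

≈ (34°N, 155°E)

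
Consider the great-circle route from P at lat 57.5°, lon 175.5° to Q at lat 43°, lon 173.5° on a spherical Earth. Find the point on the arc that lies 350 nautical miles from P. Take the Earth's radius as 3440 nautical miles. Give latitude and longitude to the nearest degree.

From cos δ = sin φ₁ sin φ₂ + cos φ₁ cos φ₂ cos Δλ, the central angle is δ ≈ 0.254 rad (14.6°). The total great-circle distance is δ·R ≈ 0.254 × 3440 ≈ 874 nmi, so the target fraction is f = 350/874 ≈ 0.401.
Interpolate at f ≈ 0.401 with slerp weights a = sin((1−f)δ)/sin δ ≈ 0.604, b = sin(fδ)/sin δ ≈ 0.404.
p = a·p₁ + b·p₂ ≈ (-0.617, 0.059, 0.785); φ = arcsin(p_z) ≈ 51.70°, λ = atan2(p_y, p_x) ≈ 174.55°.

≈ lat 52°, lon 175°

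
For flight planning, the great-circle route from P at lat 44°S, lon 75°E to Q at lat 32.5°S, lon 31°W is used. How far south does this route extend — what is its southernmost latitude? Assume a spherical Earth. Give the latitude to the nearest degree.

The great circle lies in the plane with unit normal n̂ = (p₁ × p₂)/|p₁ × p₂|.
Here n̂_z ≈ -0.596; the vertex latitude is φ_max = arccos|n̂_z| ≈ 53.4°.
Check via Clairaut: cos φ_max = |cos φ₁| · sin C = cos(44.0°)·sin(124.1°) ≈ 0.596, again giving ≈ 53.4°.

≈ 53°S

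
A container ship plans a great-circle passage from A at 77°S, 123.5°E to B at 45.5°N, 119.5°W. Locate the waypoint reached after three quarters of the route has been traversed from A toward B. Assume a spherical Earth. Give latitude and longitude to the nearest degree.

≈ 12°N, 130°W

Convert each endpoint to a unit vector on the sphere (x = cos φ cos λ, y = cos φ sin λ, z = sin φ).
The central angle between the endpoints is δ = arccos(p₁·p₂) ≈ 2.444 rad (140.0°).
Interpolate at f = 3/4 with slerp weights a = sin((1−f)δ)/sin δ ≈ 0.893, b = sin(fδ)/sin δ ≈ 1.504.
p = a·p₁ + b·p₂ ≈ (-0.630, -0.750, 0.202); φ = arcsin(p_z) ≈ 11.66°, λ = atan2(p_y, p_x) ≈ -130.04°.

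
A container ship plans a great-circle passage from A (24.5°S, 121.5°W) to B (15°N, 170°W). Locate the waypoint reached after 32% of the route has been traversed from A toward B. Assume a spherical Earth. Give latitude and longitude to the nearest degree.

Write both endpoints as unit vectors p₁, p₂ with components (cos φ cos λ, cos φ sin λ, sin φ).
The central angle between the endpoints is δ = arccos(p₁·p₂) ≈ 1.076 rad (61.6°).
Interpolate at f = 0.32 with slerp weights a = sin((1−f)δ)/sin δ ≈ 0.759, b = sin(fδ)/sin δ ≈ 0.384.
p = a·p₁ + b·p₂ ≈ (-0.726, -0.653, -0.216); φ = arcsin(p_z) ≈ -12.45°, λ = atan2(p_y, p_x) ≈ -138.01°.

≈ (12°S, 138°W)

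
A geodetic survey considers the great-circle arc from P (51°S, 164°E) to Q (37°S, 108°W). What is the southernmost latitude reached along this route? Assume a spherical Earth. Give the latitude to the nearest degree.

The great circle lies in the plane with unit normal n̂ = (p₁ × p₂)/|p₁ × p₂|.
Here n̂_z ≈ +0.574; the vertex latitude is φ_max = arccos|n̂_z| ≈ 54.9°.
Check via Clairaut: cos φ_max = |cos φ₁| · sin C = cos(51.0°)·sin(114.1°) ≈ 0.574, again giving ≈ 54.9°.

≈ 55°S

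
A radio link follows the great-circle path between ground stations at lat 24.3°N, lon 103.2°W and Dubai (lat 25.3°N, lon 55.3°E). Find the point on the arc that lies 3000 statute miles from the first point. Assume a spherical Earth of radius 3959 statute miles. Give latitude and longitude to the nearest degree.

≈ lat 60°N, lon 68°W

Convert each endpoint to a unit vector on the sphere (x = cos φ cos λ, y = cos φ sin λ, z = sin φ).
The central angle between the endpoints is δ = arccos(p₁·p₂) ≈ 2.203 rad (126.2°). The total great-circle distance is δ·R ≈ 2.203 × 3959 ≈ 8721 mi, so the target fraction is f = 3000/8721 ≈ 0.344.
Interpolate at f ≈ 0.344 with slerp weights a = sin((1−f)δ)/sin δ ≈ 1.230, b = sin(fδ)/sin δ ≈ 0.852.
p = a·p₁ + b·p₂ ≈ (0.183, -0.458, 0.870); φ = arcsin(p_z) ≈ 60.47°, λ = atan2(p_y, p_x) ≈ -68.27°.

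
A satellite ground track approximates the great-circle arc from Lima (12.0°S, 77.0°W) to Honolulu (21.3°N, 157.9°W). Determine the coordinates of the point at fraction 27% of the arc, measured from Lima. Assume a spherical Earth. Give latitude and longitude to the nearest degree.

Write both endpoints as unit vectors p₁, p₂ with components (cos φ cos λ, cos φ sin λ, sin φ).
The central angle between the endpoints is δ = arccos(p₁·p₂) ≈ 1.502 rad (86.1°).
Interpolate at f = 0.27 with slerp weights a = sin((1−f)δ)/sin δ ≈ 0.892, b = sin(fδ)/sin δ ≈ 0.395.
p = a·p₁ + b·p₂ ≈ (-0.145, -0.989, -0.042); φ = arcsin(p_z) ≈ -2.39°, λ = atan2(p_y, p_x) ≈ -98.35°.

≈ 2°S, 98°W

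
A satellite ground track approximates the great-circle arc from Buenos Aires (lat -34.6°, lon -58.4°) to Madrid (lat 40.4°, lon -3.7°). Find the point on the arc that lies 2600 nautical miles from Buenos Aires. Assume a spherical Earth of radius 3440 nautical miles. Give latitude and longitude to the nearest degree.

≈ lat 2°, lon -33°

The haversine formula gives a central angle δ ≈ 1.577 rad (90.3°) between the endpoints. The total great-circle distance is δ·R ≈ 1.577 × 3440 ≈ 5423 nmi, so the target fraction is f = 2600/5423 ≈ 0.479.
Interpolate at f ≈ 0.479 with slerp weights a = sin((1−f)δ)/sin δ ≈ 0.732, b = sin(fδ)/sin δ ≈ 0.686.
p = a·p₁ + b·p₂ ≈ (0.837, -0.547, 0.029); φ = arcsin(p_z) ≈ 1.66°, λ = atan2(p_y, p_x) ≈ -33.16°.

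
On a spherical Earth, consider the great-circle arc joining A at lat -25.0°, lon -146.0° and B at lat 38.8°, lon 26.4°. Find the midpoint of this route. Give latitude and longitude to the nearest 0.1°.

≈ lat 50.4°, lon -108.4°

Write both endpoints as unit vectors p₁, p₂ with components (cos φ cos λ, cos φ sin λ, sin φ).
The central angle between the endpoints is δ = arccos(p₁·p₂) ≈ 2.876 rad (164.8°).
Interpolate at f = 1/2 with slerp weights a = sin((1−f)δ)/sin δ ≈ 3.776, b = sin(fδ)/sin δ ≈ 3.776.
p = a·p₁ + b·p₂ ≈ (-0.201, -0.605, 0.770); φ = arcsin(p_z) ≈ 50.37°, λ = atan2(p_y, p_x) ≈ -108.39°.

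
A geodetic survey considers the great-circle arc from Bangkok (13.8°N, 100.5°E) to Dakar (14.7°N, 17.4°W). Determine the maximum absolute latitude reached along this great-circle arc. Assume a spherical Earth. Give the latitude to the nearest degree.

≈ 26°N

The great circle lies in the plane with unit normal n̂ = (p₁ × p₂)/|p₁ × p₂|.
Here n̂_z ≈ -0.897; the vertex latitude is φ_max = arccos|n̂_z| ≈ 26.2°.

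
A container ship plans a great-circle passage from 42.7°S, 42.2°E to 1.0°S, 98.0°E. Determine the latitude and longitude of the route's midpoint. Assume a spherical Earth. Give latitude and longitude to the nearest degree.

≈ 24°S, 75°E

From cos δ = sin φ₁ sin φ₂ + cos φ₁ cos φ₂ cos Δλ, the central angle is δ ≈ 1.132 rad (64.9°).
Interpolate at f = 1/2 with slerp weights a = sin((1−f)δ)/sin δ ≈ 0.592, b = sin(fδ)/sin δ ≈ 0.592.
p = a·p₁ + b·p₂ ≈ (0.240, 0.879, -0.412); φ = arcsin(p_z) ≈ -24.33°, λ = atan2(p_y, p_x) ≈ 74.72°.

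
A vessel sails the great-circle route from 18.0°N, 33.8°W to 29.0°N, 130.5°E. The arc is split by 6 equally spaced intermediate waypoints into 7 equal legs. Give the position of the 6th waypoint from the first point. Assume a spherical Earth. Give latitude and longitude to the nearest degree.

From cos δ = sin φ₁ sin φ₂ + cos φ₁ cos φ₂ cos Δλ, the central angle is δ ≈ 2.280 rad (130.6°).
Interpolate at f = 6/7 with slerp weights a = sin((1−f)δ)/sin δ ≈ 0.421, b = sin(fδ)/sin δ ≈ 1.222.
p = a·p₁ + b·p₂ ≈ (-0.361, 0.590, 0.723); φ = arcsin(p_z) ≈ 46.27°, λ = atan2(p_y, p_x) ≈ 121.47°.

≈ 46°N, 121°E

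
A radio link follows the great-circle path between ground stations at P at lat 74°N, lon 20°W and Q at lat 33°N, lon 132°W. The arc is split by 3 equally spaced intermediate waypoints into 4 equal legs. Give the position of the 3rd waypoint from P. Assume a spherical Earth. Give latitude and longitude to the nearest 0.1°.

Write both endpoints as unit vectors p₁, p₂ with components (cos φ cos λ, cos φ sin λ, sin φ).
The central angle between the endpoints is δ = arccos(p₁·p₂) ≈ 1.119 rad (64.1°).
Interpolate at f = 3/4 with slerp weights a = sin((1−f)δ)/sin δ ≈ 0.307, b = sin(fδ)/sin δ ≈ 0.827.
p = a·p₁ + b·p₂ ≈ (-0.385, -0.544, 0.745); φ = arcsin(p_z) ≈ 48.20°, λ = atan2(p_y, p_x) ≈ -125.24°.

≈ lat 48.2°N, lon 125.2°W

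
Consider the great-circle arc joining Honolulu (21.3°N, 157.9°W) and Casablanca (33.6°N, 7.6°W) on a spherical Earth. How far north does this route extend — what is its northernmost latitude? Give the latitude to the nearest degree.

The great circle lies in the plane with unit normal n̂ = (p₁ × p₂)/|p₁ × p₂|.
Here n̂_z ≈ +0.436; the vertex latitude is φ_max = arccos|n̂_z| ≈ 64.1°.
Check via Clairaut: cos φ_max = |cos φ₁| · sin C = cos(21.3°)·sin(27.9°) ≈ 0.436, again giving ≈ 64.1°.

≈ 64°N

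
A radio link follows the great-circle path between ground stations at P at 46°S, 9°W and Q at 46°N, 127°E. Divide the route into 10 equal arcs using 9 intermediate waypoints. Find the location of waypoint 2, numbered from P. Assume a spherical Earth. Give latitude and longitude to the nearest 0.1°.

≈ 31.8°S, 25.3°E

Convert each endpoint to a unit vector on the sphere (x = cos φ cos λ, y = cos φ sin λ, z = sin φ).
The central angle between the endpoints is δ = arccos(p₁·p₂) ≈ 2.615 rad (149.8°).
Interpolate at f = 2/10 with slerp weights a = sin((1−f)δ)/sin δ ≈ 1.726, b = sin(fδ)/sin δ ≈ 0.994.
p = a·p₁ + b·p₂ ≈ (0.768, 0.364, -0.526); φ = arcsin(p_z) ≈ -31.76°, λ = atan2(p_y, p_x) ≈ 25.34°.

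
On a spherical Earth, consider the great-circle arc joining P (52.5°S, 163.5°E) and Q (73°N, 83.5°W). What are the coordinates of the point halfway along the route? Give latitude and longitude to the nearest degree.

≈ (16°N, 168°W)

The haversine formula gives a central angle δ ≈ 2.547 rad (145.9°) between the endpoints.
Interpolate at f = 1/2 with slerp weights a = sin((1−f)δ)/sin δ ≈ 1.706, b = sin(fδ)/sin δ ≈ 1.706.
p = a·p₁ + b·p₂ ≈ (-0.939, -0.201, 0.278); φ = arcsin(p_z) ≈ 16.14°, λ = atan2(p_y, p_x) ≈ -167.94°.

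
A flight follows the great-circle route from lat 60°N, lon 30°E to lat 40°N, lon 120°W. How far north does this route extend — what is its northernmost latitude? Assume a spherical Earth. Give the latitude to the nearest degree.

≈ 79°N

The great circle lies in the plane with unit normal n̂ = (p₁ × p₂)/|p₁ × p₂|.
Here n̂_z ≈ -0.197; the vertex latitude is φ_max = arccos|n̂_z| ≈ 78.7°.
Check via Clairaut: cos φ_max = |cos φ₁| · sin C = cos(60.0°)·sin(23.1°) ≈ 0.197, again giving ≈ 78.7°.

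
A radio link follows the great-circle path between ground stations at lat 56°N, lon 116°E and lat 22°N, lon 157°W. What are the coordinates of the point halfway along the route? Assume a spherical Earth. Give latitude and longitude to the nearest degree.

≈ lat 47°N, lon 173°E

Convert each endpoint to a unit vector on the sphere (x = cos φ cos λ, y = cos φ sin λ, z = sin φ).
The central angle between the endpoints is δ = arccos(p₁·p₂) ≈ 1.226 rad (70.3°).
Interpolate at f = 1/2 with slerp weights a = sin((1−f)δ)/sin δ ≈ 0.611, b = sin(fδ)/sin δ ≈ 0.611.
p = a·p₁ + b·p₂ ≈ (-0.672, 0.086, 0.736); φ = arcsin(p_z) ≈ 47.38°, λ = atan2(p_y, p_x) ≈ 172.72°.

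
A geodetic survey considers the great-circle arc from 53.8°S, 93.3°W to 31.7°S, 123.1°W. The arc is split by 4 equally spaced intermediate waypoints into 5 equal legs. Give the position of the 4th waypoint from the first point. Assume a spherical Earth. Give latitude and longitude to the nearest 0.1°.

Convert each endpoint to a unit vector on the sphere (x = cos φ cos λ, y = cos φ sin λ, z = sin φ).
The central angle between the endpoints is δ = arccos(p₁·p₂) ≈ 0.535 rad (30.7°).
Interpolate at f = 4/5 with slerp weights a = sin((1−f)δ)/sin δ ≈ 0.209, b = sin(fδ)/sin δ ≈ 0.814.
p = a·p₁ + b·p₂ ≈ (-0.385, -0.704, -0.597); φ = arcsin(p_z) ≈ -36.64°, λ = atan2(p_y, p_x) ≈ -118.71°.

≈ 36.6°S, 118.7°W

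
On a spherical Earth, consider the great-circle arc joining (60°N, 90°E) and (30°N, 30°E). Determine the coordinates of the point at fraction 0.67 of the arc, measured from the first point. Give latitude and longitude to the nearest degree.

≈ (43°N, 43°E)

Write both endpoints as unit vectors p₁, p₂ with components (cos φ cos λ, cos φ sin λ, sin φ).
The central angle between the endpoints is δ = arccos(p₁·p₂) ≈ 0.864 rad (49.5°).
Interpolate at f = 0.67 with slerp weights a = sin((1−f)δ)/sin δ ≈ 0.370, b = sin(fδ)/sin δ ≈ 0.719.
p = a·p₁ + b·p₂ ≈ (0.540, 0.496, 0.680); φ = arcsin(p_z) ≈ 42.84°, λ = atan2(p_y, p_x) ≈ 42.62°.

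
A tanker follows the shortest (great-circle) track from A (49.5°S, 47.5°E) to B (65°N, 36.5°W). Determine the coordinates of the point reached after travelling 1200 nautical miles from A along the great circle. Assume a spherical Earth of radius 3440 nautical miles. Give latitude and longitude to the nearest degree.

From cos δ = sin φ₁ sin φ₂ + cos φ₁ cos φ₂ cos Δλ, the central angle is δ ≈ 2.292 rad (131.3°). The total great-circle distance is δ·R ≈ 2.292 × 3440 ≈ 7885 nmi, so the target fraction is f = 1200/7885 ≈ 0.152.
Interpolate at f ≈ 0.152 with slerp weights a = sin((1−f)δ)/sin δ ≈ 1.240, b = sin(fδ)/sin δ ≈ 0.455.
p = a·p₁ + b·p₂ ≈ (0.699, 0.480, -0.531); φ = arcsin(p_z) ≈ -32.05°, λ = atan2(p_y, p_x) ≈ 34.45°.

≈ (32°S, 34°E)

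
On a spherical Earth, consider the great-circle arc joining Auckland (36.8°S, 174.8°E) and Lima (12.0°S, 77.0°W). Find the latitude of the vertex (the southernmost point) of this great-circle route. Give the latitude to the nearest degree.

≈ 41°S

The great circle lies in the plane with unit normal n̂ = (p₁ × p₂)/|p₁ × p₂|.
Here n̂_z ≈ +0.749; the vertex latitude is φ_max = arccos|n̂_z| ≈ 41.5°.
Check via Clairaut: cos φ_max = |cos φ₁| · sin C = cos(36.8°)·sin(110.6°) ≈ 0.749, again giving ≈ 41.5°.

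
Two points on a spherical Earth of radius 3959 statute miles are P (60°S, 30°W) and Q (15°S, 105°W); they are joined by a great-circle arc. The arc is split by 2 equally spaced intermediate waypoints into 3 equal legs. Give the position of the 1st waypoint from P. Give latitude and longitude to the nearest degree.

Write both endpoints as unit vectors p₁, p₂ with components (cos φ cos λ, cos φ sin λ, sin φ).
The central angle between the endpoints is δ = arccos(p₁·p₂) ≈ 1.214 rad (69.6°).
Interpolate at f = 1/3 with slerp weights a = sin((1−f)δ)/sin δ ≈ 0.773, b = sin(fδ)/sin δ ≈ 0.420.
p = a·p₁ + b·p₂ ≈ (0.229, -0.585, -0.778); φ = arcsin(p_z) ≈ -51.06°, λ = atan2(p_y, p_x) ≈ -68.59°.

≈ (51°S, 69°W)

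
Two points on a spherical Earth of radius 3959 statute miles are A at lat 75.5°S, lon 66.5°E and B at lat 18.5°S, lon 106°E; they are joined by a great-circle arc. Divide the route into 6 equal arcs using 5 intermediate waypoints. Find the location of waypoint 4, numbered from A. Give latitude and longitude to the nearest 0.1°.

≈ lat 38.3°S, lon 101.4°E

The haversine formula gives a central angle δ ≈ 1.058 rad (60.6°) between the endpoints.
Interpolate at f = 4/6 with slerp weights a = sin((1−f)δ)/sin δ ≈ 0.396, b = sin(fδ)/sin δ ≈ 0.744.
p = a·p₁ + b·p₂ ≈ (-0.155, 0.769, -0.620); φ = arcsin(p_z) ≈ -38.31°, λ = atan2(p_y, p_x) ≈ 101.39°.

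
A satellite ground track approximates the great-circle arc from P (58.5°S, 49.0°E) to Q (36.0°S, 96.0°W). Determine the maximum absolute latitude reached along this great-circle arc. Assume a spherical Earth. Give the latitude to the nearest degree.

≈ 76°S

The great circle lies in the plane with unit normal n̂ = (p₁ × p₂)/|p₁ × p₂|.
Here n̂_z ≈ -0.245; the vertex latitude is φ_max = arccos|n̂_z| ≈ 75.8°.
Check via Clairaut: cos φ_max = |cos φ₁| · sin C = cos(58.5°)·sin(152.0°) ≈ 0.245, again giving ≈ 75.8°.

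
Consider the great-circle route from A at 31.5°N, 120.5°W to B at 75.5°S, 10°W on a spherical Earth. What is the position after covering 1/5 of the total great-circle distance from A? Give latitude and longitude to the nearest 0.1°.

Write both endpoints as unit vectors p₁, p₂ with components (cos φ cos λ, cos φ sin λ, sin φ).
The central angle between the endpoints is δ = arccos(p₁·p₂) ≈ 2.190 rad (125.5°).
Interpolate at f = 1/5 with slerp weights a = sin((1−f)δ)/sin δ ≈ 1.208, b = sin(fδ)/sin δ ≈ 0.521.
p = a·p₁ + b·p₂ ≈ (-0.394, -0.910, 0.127); φ = arcsin(p_z) ≈ 7.29°, λ = atan2(p_y, p_x) ≈ -113.42°.

≈ 7.3°N, 113.4°W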